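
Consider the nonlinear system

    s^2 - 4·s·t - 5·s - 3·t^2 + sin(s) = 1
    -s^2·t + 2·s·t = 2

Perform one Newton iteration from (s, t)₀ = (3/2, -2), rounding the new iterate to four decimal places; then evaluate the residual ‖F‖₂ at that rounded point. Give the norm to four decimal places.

At (3/2, -2): F = (-5.252505, -3.5000).
Jacobian J = [[2·s - 4·t + cos(s) - 5, -4·s - 6·t], [-2·s·t + 2·t, -s^2 + 2·s]].
At the point, J = [[6.070737, 6.0000], [2.0000, 0.7500]] (det J = -7.446947).
Solving J·Δ = −F gives Δ = (2.2910, -1.4425).
Then the next iterate is (s, t)₁ = (3.7910, -3.4425).
Re-evaluating at (3.7910, -3.4425): F = (10.461618, 21.373477), so ‖F‖₂ = 23.7964.

23.7964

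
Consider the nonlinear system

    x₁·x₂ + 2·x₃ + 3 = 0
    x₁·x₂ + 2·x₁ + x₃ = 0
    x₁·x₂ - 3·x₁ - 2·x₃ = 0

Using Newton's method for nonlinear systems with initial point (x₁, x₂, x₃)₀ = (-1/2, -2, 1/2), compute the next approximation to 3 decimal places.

(0.818, -4.727, -1.364)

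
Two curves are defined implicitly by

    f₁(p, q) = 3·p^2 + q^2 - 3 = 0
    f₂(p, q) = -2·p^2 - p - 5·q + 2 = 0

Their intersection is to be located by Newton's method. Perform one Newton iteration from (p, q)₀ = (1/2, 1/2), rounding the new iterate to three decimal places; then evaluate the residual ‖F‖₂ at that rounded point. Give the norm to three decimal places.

At (1/2, 1/2): F = (-2.000, -1.500).
Jacobian J = [[6·p, 2·q], [-4·p - 1, -5]].
At the point, J = [[3.000, 1.000], [-3.000, -5.000]] (det J = -12.000).
Solving J·Δ = −F gives Δ = (0.958, -0.875).
Then the next iterate is (p, q)₁ = (1.458, -0.375).
Re-evaluating at (1.458, -0.375): F = (3.51792, -1.83453), so ‖F‖₂ = 3.968.

3.968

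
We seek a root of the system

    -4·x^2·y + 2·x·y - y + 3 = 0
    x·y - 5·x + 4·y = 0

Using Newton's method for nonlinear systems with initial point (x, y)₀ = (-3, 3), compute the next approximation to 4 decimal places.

At (-3, 3): F = (-126.0000, 18.0000).
Jacobian J = [[-8·x·y + 2·y, -4·x^2 + 2·x - 1], [y - 5, x + 4]].
At the point, J = [[78.0000, -43.0000], [-2.0000, 1.0000]] (det J = -8.0000).
Solving J·Δ = −F gives Δ = (81.0000, 144.0000).
Then the next iterate is (x, y)₁ = (78.0000, 147.0000).

(78.0000, 147.0000)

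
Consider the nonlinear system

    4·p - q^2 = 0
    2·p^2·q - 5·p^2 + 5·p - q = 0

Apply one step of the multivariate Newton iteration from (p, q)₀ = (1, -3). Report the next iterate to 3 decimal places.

(0.877, -2.085)

At (1, -3): F = (-5.000, -3.000).
Jacobian J = [[4, -2·q], [4·p·q - 10·p + 5, 2·p^2 - 1]].
At the point, J = [[4.000, 6.000], [-17.000, 1.000]] (det J = 106.000).
Solving J·Δ = −F gives Δ = (-0.123, 0.915).
Then the next iterate is (p, q)₁ = (0.877, -2.085).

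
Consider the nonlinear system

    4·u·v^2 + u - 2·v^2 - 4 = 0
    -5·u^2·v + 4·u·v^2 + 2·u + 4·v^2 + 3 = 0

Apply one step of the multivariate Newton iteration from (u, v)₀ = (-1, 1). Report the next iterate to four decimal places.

(-1.0419, 0.0659)

At (-1, 1): F = (-11.0000, -4.0000).
Jacobian J = [[4·v^2 + 1, 8·u·v - 4·v], [-10·u·v + 4·v^2 + 2, -5·u^2 + 8·u·v + 8·v]].
At the point, J = [[5.0000, -12.0000], [16.0000, -5.0000]] (det J = 167.0000).
Solving J·Δ = −F gives Δ = (-0.0419, -0.9341).
Then the next iterate is (u, v)₁ = (-1.0419, 0.0659).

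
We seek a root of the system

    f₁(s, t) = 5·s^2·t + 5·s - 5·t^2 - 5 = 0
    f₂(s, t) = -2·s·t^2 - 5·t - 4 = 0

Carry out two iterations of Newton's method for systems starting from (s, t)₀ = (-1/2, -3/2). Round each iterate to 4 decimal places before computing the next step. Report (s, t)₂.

At (-1/2, -3/2): F = (-20.6250, 5.7500).
Jacobian J = [[10·s·t + 5, 5·s^2 - 10·t], [-2·t^2, -4·s·t - 5]].
At the point, J = [[12.5000, 16.2500], [-4.5000, -8.0000]] (det J = -26.8750).
Solving J·Δ = −F gives Δ = (2.6628, -0.7791).
Then the next iterate is (s, t)₁ = (2.1628, -2.2791).
Round to (2.1628, -2.2791) and repeat: F = (-73.462258, -15.072950), J = [[-44.292375, 46.179519], [-10.388594, 14.716950]].
Δ = (-2.2374, -0.5552), so (s, t)₂ = (-0.0746, -2.8343).

(-0.0746, -2.8343)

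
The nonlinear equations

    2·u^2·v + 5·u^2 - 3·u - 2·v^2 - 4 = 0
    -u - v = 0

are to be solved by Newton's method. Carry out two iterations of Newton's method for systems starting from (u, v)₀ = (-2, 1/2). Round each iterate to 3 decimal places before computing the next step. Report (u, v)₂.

(-0.720, 0.720)

At (-2, 1/2): F = (25.500, 1.500).
Jacobian J = [[4·u·v + 10·u - 3, 2·u^2 - 4·v], [-1, -1]].
At the point, J = [[-27.000, 6.000], [-1.000, -1.000]] (det J = 33.000).
Solving J·Δ = −F gives Δ = (1.045, 0.455).
Then the next iterate is (u, v)₁ = (-0.955, 0.955).
Round to (-0.955, 0.955) and repeat: F = (3.34304, 0.000), J = [[-16.19810, -1.99595], [-1.000, -1.000]].
Δ = (0.235, -0.235), so (u, v)₂ = (-0.720, 0.720).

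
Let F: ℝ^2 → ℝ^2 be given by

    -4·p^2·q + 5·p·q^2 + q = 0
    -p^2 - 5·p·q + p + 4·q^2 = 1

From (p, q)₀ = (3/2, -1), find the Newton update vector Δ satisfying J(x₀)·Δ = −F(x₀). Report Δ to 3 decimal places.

(-0.082, 0.613)

At (3/2, -1): F = (15.500, 9.750).
Jacobian J = [[-8·p·q + 5·q^2, -4·p^2 + 10·p·q + 1], [-2·p - 5·q + 1, -5·p + 8·q]].
At the point, J = [[17.000, -23.000], [3.000, -15.500]] (det J = -194.500).
Solving J·Δ = −F gives Δ = (-0.082, 0.613).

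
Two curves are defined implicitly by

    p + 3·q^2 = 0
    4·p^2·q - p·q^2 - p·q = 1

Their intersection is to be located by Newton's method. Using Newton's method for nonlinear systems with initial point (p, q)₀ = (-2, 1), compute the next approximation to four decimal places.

At (-2, 1): F = (1.0000, 19.0000).
Jacobian J = [[1, 6·q], [8·p·q - q^2 - q, 4·p^2 - 2·p·q - p]].
At the point, J = [[1.0000, 6.0000], [-18.0000, 22.0000]] (det J = 130.0000).
Solving J·Δ = −F gives Δ = (0.7077, -0.2846).
Then the next iterate is (p, q)₁ = (-1.2923, 0.7154).

(-1.2923, 0.7154)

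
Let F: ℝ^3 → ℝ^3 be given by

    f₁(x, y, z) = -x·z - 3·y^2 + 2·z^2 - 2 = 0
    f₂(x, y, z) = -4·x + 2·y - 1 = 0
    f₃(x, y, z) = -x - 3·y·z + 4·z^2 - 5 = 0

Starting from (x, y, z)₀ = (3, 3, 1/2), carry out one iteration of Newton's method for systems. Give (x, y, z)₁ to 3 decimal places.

(0.489, 1.478, -0.841)

At (3, 3, 1/2): F = (-30.000, -7.000, -11.500).
Jacobian J = [[-z, -6·y, -x + 4·z], [-4, 2, 0], [-1, -3·z, -3·y + 8·z]].
At the point, J = [[-0.500, -18.000, -1.000], [-4.000, 2.000, 0.000], [-1.000, -1.500, -5.000]] (det J = 357.000).
Solving J·Δ = −F gives Δ = (-2.511, -1.522, -1.341).
Then the next iterate is (x, y, z)₁ = (0.489, 1.478, -0.841).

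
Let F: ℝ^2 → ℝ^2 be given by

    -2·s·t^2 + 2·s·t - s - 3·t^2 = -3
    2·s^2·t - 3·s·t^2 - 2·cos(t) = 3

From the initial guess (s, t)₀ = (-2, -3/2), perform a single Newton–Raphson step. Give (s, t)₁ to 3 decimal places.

(-0.771, -1.099)

At (-2, -3/2): F = (13.250, -1.64147).
Jacobian J = [[-2·t^2 + 2·t - 1, -4·s·t + 2·s - 6·t], [4·s·t - 3·t^2, 2·s^2 - 6·s·t + 2·sin(t)]].
At the point, J = [[-8.500, -7.000], [5.250, -11.99499]] (det J = 138.70741).
Solving J·Δ = −F gives Δ = (1.229, 0.401).
Then the next iterate is (s, t)₁ = (-0.771, -1.099).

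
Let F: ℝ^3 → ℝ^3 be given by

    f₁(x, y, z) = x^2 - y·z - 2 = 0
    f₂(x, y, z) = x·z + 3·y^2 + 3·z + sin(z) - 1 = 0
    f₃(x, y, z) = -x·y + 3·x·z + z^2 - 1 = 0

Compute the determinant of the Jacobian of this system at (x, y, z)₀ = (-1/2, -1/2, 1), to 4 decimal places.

-1.6209

J = [[2·x, -z, -y], [z, 6·y, x + cos(z) + 3], [-y + 3·z, -x, 3·x + 2·z]].
At the point, J = [[-1.0000, -1.0000, 0.5000], [1.0000, -3.0000, 3.040302], [3.5000, 0.5000, 0.5000]].
det J = -1.6209.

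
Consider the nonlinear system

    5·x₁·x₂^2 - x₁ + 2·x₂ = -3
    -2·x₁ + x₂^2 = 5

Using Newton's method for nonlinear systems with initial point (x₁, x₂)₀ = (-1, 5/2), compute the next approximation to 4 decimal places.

(-0.6532, 1.9887)

At (-1, 5/2): F = (-22.2500, 3.2500).
Jacobian J = [[5·x₂^2 - 1, 10·x₁·x₂ + 2], [-2, 2·x₂]].
At the point, J = [[30.2500, -23.0000], [-2.0000, 5.0000]] (det J = 105.2500).
Solving J·Δ = −F gives Δ = (0.3468, -0.5113).
Then the next iterate is (x₁, x₂)₁ = (-0.6532, 1.9887).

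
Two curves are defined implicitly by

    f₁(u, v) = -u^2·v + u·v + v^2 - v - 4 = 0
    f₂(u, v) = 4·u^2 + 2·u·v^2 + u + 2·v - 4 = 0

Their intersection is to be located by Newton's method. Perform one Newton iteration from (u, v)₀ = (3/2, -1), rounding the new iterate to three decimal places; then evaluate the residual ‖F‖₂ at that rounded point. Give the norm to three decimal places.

At (3/2, -1): F = (-1.250, 7.500).
Jacobian J = [[-2·u·v + v, -u^2 + u + 2·v - 1], [8·u + 2·v^2 + 1, 4·u·v + 2]].
At the point, J = [[2.000, -3.750], [15.000, -4.000]] (det J = 48.250).
Solving J·Δ = −F gives Δ = (-0.687, -0.699).
Then the next iterate is (u, v)₁ = (0.813, -1.699).
Re-evaluating at (0.813, -1.699): F = (0.32730, 0.75249), so ‖F‖₂ = 0.821.

0.821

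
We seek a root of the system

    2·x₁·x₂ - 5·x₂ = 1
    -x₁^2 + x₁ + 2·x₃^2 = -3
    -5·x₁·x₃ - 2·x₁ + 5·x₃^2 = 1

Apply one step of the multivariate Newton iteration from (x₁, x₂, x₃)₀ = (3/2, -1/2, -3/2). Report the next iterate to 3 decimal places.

(2.024, -0.762, -0.550)

At (3/2, -1/2, -3/2): F = (0.000, 6.750, 18.500).
Jacobian J = [[2·x₂, 2·x₁ - 5, 0], [-2·x₁ + 1, 0, 4·x₃], [-5·x₃ - 2, 0, -5·x₁ + 10·x₃]].
At the point, J = [[-1.000, -2.000, 0.000], [-2.000, 0.000, -6.000], [5.500, 0.000, -22.500]] (det J = 156.000).
Solving J·Δ = −F gives Δ = (0.524, -0.262, 0.950).
Then the next iterate is (x₁, x₂, x₃)₁ = (2.024, -0.762, -0.550).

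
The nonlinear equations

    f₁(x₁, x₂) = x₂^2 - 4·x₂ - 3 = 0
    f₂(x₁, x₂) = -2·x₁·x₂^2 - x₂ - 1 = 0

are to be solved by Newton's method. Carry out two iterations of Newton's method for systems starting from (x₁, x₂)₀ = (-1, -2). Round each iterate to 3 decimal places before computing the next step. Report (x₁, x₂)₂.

(-0.799, -0.655)

At (-1, -2): F = (9.000, 9.000).
Jacobian J = [[0, 2·x₂ - 4], [-2·x₂^2, -4·x₁·x₂ - 1]].
At the point, J = [[0.000, -8.000], [-8.000, -9.000]] (det J = -64.000).
Solving J·Δ = −F gives Δ = (-0.141, 1.125).
Then the next iterate is (x₁, x₂)₁ = (-1.141, -0.875).
Round to (-1.141, -0.875) and repeat: F = (1.26562, 1.62216), J = [[0.000, -5.750], [-1.53125, -4.99350]].
Δ = (0.342, 0.220), so (x₁, x₂)₂ = (-0.799, -0.655).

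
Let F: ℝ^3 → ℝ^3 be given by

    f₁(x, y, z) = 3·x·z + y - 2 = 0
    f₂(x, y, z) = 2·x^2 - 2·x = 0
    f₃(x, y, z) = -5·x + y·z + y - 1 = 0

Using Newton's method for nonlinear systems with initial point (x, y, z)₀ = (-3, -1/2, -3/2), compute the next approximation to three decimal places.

At (-3, -1/2, -3/2): F = (11.000, 24.000, 14.250).
Jacobian J = [[3·z, 1, 3·x], [4·x - 2, 0, 0], [-5, z + 1, y]].
At the point, J = [[-4.500, 1.000, -9.000], [-14.000, 0.000, 0.000], [-5.000, -0.500, -0.500]] (det J = -70.000).
Solving J·Δ = −F gives Δ = (1.714, 9.893, 1.464).
Then the next iterate is (x, y, z)₁ = (-1.286, 9.393, -0.036).

(-1.286, 9.393, -0.036)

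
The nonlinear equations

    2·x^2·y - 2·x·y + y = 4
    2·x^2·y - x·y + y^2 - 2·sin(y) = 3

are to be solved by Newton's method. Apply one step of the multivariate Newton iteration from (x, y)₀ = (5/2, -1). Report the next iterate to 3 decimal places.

At (5/2, -1): F = (-12.500, -10.31706).
Jacobian J = [[4·x·y - 2·y, 2·x^2 - 2·x + 1], [4·x·y - y, 2·x^2 - x + 2·y - 2·cos(y)]].
At the point, J = [[-8.000, 8.500], [-9.000, 6.91940]] (det J = 21.14484).
Solving J·Δ = −F gives Δ = (-0.057, 1.417).
Then the next iterate is (x, y)₁ = (2.443, 0.417).

(2.443, 0.417)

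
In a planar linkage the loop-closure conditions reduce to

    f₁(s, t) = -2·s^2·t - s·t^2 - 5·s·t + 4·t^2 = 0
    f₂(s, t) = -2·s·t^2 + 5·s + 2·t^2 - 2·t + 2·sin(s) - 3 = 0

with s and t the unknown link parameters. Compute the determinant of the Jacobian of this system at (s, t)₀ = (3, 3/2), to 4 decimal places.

344.1005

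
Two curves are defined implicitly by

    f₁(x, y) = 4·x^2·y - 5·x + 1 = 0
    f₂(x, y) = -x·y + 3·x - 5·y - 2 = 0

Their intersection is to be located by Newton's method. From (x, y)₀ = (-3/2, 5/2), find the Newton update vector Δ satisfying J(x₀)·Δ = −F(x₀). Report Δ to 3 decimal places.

(-0.244, -4.392)

At (-3/2, 5/2): F = (31.000, -15.250).
Jacobian J = [[8·x·y - 5, 4·x^2], [-y + 3, -x - 5]].
At the point, J = [[-35.000, 9.000], [0.500, -3.500]] (det J = 118.000).
Solving J·Δ = −F gives Δ = (-0.244, -4.392).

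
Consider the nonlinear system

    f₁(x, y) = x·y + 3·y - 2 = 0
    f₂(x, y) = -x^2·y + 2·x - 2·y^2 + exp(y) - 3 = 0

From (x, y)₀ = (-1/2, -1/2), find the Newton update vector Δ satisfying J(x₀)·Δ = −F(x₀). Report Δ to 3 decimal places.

(0.358, 1.372)

At (-1/2, -1/2): F = (-3.250, -3.76847).
Jacobian J = [[y, x + 3], [-2·x·y + 2, -x^2 - 4·y + exp(y)]].
At the point, J = [[-0.500, 2.500], [1.500, 2.35653]] (det J = -4.92827).
Solving J·Δ = −F gives Δ = (0.358, 1.372).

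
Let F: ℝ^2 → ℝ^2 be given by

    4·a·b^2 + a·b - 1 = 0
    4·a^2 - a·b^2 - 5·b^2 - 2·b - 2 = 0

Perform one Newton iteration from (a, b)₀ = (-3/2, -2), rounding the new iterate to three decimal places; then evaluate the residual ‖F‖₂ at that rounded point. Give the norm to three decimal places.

6.699

At (-3/2, -2): F = (-22.000, -3.000).
Jacobian J = [[4·b^2 + b, 8·a·b + a], [8·a - b^2, -2·a·b - 10·b - 2]].
At the point, J = [[14.000, 22.500], [-16.000, 12.000]] (det J = 528.000).
Solving J·Δ = −F gives Δ = (0.372, 0.746).
Then the next iterate is (a, b)₁ = (-1.128, -1.254).
Re-evaluating at (-1.128, -1.254): F = (-6.68068, -0.49125), so ‖F‖₂ = 6.699.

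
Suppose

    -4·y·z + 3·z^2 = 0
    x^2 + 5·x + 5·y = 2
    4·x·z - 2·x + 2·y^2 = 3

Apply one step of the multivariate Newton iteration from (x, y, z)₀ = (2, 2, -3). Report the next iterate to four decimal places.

(0.3235, 0.6176, -1.6765)

At (2, 2, -3): F = (51.0000, 22.0000, -23.0000).
Jacobian J = [[0, -4·z, -4·y + 6·z], [2·x + 5, 5, 0], [4·z - 2, 4·y, 4·x]].
At the point, J = [[0.0000, 12.0000, -26.0000], [9.0000, 5.0000, 0.0000], [-14.0000, 8.0000, 8.0000]] (det J = -4556.0000).
Solving J·Δ = −F gives Δ = (-1.6765, -1.3824, 1.3235).
Then the next iterate is (x, y, z)₁ = (0.3235, 0.6176, -1.6765).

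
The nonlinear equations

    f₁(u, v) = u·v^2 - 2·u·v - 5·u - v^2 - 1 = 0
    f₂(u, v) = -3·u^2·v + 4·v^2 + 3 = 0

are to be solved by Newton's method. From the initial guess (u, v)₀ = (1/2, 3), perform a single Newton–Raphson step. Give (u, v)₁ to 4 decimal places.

(-0.8182, 0.9091)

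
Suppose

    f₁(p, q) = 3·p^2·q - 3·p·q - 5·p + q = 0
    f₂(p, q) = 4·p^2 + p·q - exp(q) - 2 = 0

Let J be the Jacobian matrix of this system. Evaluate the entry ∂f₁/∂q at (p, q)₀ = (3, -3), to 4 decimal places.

19.0000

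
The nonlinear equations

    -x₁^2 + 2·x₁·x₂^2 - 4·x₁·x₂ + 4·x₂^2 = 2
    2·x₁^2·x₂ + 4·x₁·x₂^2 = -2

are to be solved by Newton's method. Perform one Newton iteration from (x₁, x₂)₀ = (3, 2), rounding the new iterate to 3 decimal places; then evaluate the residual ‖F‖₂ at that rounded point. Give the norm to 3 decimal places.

25.430

At (3, 2): F = (5.000, 86.000).
Jacobian J = [[-2·x₁ + 2·x₂^2 - 4·x₂, 4·x₁·x₂ - 4·x₁ + 8·x₂], [4·x₁·x₂ + 4·x₂^2, 2·x₁^2 + 8·x₁·x₂]].
At the point, J = [[-6.000, 28.000], [40.000, 66.000]] (det J = -1516.000).
Solving J·Δ = −F gives Δ = (-1.371, -0.472).
Then the next iterate is (x₁, x₂)₁ = (1.629, 1.528).
Re-evaluating at (1.629, 1.528): F = (2.33577, 25.32298), so ‖F‖₂ = 25.430.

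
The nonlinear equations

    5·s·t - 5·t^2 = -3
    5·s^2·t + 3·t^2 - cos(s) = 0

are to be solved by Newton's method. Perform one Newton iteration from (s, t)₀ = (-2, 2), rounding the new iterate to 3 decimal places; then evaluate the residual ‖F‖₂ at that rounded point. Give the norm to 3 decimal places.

16.016

At (-2, 2): F = (-37.000, 52.41615).
Jacobian J = [[5·t, 5·s - 10·t], [10·s·t + sin(s), 5·s^2 + 6·t]].
At the point, J = [[10.000, -30.000], [-40.90930, 32.000]] (det J = -907.27892).
Solving J·Δ = −F gives Δ = (0.428, -1.091).
Then the next iterate is (s, t)₁ = (-1.572, 0.909).
Re-evaluating at (-1.572, 0.909): F = (-8.27614, 13.71158), so ‖F‖₂ = 16.016.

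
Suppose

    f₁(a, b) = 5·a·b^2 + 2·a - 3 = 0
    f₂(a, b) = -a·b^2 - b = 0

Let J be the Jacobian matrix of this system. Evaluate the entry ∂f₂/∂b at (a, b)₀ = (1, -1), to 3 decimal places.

∂f₂/∂b = -2·a·b - 1.
At (1, -1) this is 1.000.

1.000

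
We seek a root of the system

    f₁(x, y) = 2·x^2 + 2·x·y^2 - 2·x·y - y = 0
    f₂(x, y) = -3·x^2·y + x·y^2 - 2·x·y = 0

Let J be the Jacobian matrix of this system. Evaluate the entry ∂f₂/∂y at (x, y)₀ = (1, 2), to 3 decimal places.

-1.000

∂f₂/∂y = -3·x^2 + 2·x·y - 2·x.
At (1, 2) this is -1.000.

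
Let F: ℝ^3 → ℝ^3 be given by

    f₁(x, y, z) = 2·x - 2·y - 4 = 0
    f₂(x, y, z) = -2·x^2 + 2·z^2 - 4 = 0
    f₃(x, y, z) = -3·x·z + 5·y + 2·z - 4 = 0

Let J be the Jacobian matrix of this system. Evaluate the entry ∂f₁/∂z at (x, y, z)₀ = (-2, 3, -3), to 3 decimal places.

∂f₁/∂z = 0.
At (-2, 3, -3) this is 0.000.

0.000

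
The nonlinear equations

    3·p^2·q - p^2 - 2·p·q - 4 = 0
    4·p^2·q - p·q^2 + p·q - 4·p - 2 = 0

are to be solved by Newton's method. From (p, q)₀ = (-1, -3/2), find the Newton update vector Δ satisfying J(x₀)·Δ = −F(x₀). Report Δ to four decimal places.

At (-1, -3/2): F = (-12.5000, -0.2500).
Jacobian J = [[6·p·q - 2·p - 2·q, 3·p^2 - 2·p], [8·p·q - q^2 + q - 4, 4·p^2 - 2·p·q + p]].
At the point, J = [[14.0000, 5.0000], [4.2500, 0.0000]] (det J = -21.2500).
Solving J·Δ = −F gives Δ = (0.0588, 2.3353).

(0.0588, 2.3353)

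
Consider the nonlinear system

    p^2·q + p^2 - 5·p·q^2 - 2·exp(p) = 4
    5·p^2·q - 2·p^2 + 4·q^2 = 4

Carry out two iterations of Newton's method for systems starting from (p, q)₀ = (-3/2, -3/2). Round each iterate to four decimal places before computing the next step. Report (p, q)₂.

At (-3/2, -3/2): F = (11.303740, -16.3750).
Jacobian J = [[2·p·q + 2·p - 5·q^2 - 2·exp(p), p^2 - 10·p·q], [10·p·q - 4·p, 5·p^2 + 8·q]].
At the point, J = [[-10.196260, -20.2500], [28.5000, -0.7500]] (det J = 584.772195).
Solving J·Δ = −F gives Δ = (0.5815, 0.2654).
Then the next iterate is (p, q)₁ = (-0.9185, -1.2346).
Round to (-0.9185, -1.2346) and repeat: F = (2.003906, -4.798139), J = [[-7.988460, -10.496159], [15.013801, -5.658589]].
Δ = (0.3043, -0.0407), so (p, q)₂ = (-0.6142, -1.2753).

(-0.6142, -1.2753)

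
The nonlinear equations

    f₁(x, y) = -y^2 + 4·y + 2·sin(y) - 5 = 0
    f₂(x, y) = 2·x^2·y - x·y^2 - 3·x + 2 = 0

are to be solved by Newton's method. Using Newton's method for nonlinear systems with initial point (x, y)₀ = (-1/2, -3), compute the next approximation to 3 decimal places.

(-0.782, 0.277)

At (-1/2, -3): F = (-26.28224, 6.500).
Jacobian J = [[0, -2·y + 2·cos(y) + 4], [4·x·y - y^2 - 3, 2·x^2 - 2·x·y]].
At the point, J = [[0.000, 8.02002], [-6.000, -2.500]] (det J = 48.12009).
Solving J·Δ = −F gives Δ = (-0.282, 3.277).
Then the next iterate is (x, y)₁ = (-0.782, 0.277).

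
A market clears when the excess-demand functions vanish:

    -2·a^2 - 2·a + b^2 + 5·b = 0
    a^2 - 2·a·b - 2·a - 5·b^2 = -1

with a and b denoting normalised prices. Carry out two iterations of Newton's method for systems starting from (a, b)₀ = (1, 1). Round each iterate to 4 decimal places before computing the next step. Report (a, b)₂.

(0.4714, 0.2514)

At (1, 1): F = (2.0000, -7.0000).
Jacobian J = [[-4·a - 2, 2·b + 5], [2·a - 2·b - 2, -2·a - 10·b]].
At the point, J = [[-6.0000, 7.0000], [-2.0000, -12.0000]] (det J = 86.0000).
Solving J·Δ = −F gives Δ = (-0.2907, -0.5349).
Then the next iterate is (a, b)₁ = (0.7093, 0.4651).
Round to (0.7093, 0.4651) and repeat: F = (0.117005, -1.656874), J = [[-4.8372, 5.9302], [-1.5116, -6.0696]].
Δ = (-0.2379, -0.2137), so (a, b)₂ = (0.4714, 0.2514).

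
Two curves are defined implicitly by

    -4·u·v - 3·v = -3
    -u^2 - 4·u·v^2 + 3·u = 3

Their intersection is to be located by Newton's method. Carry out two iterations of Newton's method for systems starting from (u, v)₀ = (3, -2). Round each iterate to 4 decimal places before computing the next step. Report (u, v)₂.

(-1.6508, -3.5390)

At (3, -2): F = (33.0000, -51.0000).
Jacobian J = [[-4·v, -4·u - 3], [-2·u - 4·v^2 + 3, -8·u·v]].
At the point, J = [[8.0000, -15.0000], [-19.0000, 48.0000]] (det J = 99.0000).
Solving J·Δ = −F gives Δ = (-8.2727, -2.2121).
Then the next iterate is (u, v)₁ = (-5.2727, -4.2121).
Round to (-5.2727, -4.2121) and repeat: F = (-73.200259, 327.569004), J = [[16.8484, 18.0908], [-57.421746, -177.673117]].
Δ = (3.6219, 0.6731), so (u, v)₂ = (-1.6508, -3.5390).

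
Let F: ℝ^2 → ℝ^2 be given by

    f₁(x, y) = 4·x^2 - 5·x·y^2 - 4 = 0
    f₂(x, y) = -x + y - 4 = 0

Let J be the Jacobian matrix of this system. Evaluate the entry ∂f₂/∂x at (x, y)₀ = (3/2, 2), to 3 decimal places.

-1.000

∂f₂/∂x = -1.
At (3/2, 2) this is -1.000.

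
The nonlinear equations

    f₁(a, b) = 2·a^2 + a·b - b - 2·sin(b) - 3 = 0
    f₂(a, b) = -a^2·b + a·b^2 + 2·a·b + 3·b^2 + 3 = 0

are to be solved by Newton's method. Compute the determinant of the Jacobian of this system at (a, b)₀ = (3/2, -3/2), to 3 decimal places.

-58.719

J = [[4·a + b, a - 2·cos(b) - 1], [-2·a·b + b^2 + 2·b, -a^2 + 2·a·b + 2·a + 6·b]].
At the point, J = [[4.500, 0.35853], [3.750, -12.750]].
det J = -58.719.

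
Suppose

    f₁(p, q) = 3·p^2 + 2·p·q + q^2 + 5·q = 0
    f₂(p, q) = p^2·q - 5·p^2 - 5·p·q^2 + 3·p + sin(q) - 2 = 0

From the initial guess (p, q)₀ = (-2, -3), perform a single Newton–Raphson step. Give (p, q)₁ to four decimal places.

At (-2, -3): F = (18.0000, 49.858880).
Jacobian J = [[6·p + 2·q, 2·p + 2·q + 5], [2·p·q - 10·p - 5·q^2 + 3, p^2 - 10·p·q + cos(q)]].
At the point, J = [[-18.0000, -5.0000], [-10.0000, -56.989992]] (det J = 975.819865).
Solving J·Δ = −F gives Δ = (0.7958, 0.7352).
Then the next iterate is (p, q)₁ = (-1.2042, -2.2648).

(-1.2042, -2.2648)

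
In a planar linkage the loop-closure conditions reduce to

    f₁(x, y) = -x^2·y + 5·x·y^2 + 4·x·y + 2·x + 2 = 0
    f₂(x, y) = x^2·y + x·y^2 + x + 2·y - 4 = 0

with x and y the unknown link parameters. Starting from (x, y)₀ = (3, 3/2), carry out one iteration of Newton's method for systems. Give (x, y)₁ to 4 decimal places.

At (3, 3/2): F = (46.2500, 22.2500).
Jacobian J = [[-2·x·y + 5·y^2 + 4·y + 2, -x^2 + 10·x·y + 4·x], [2·x·y + y^2 + 1, x^2 + 2·x·y + 2]].
At the point, J = [[10.2500, 48.0000], [12.2500, 20.0000]] (det J = -383.0000).
Solving J·Δ = −F gives Δ = (-0.3734, -0.8838).
Then the next iterate is (x, y)₁ = (2.6266, 0.6162).

(2.6266, 0.6162)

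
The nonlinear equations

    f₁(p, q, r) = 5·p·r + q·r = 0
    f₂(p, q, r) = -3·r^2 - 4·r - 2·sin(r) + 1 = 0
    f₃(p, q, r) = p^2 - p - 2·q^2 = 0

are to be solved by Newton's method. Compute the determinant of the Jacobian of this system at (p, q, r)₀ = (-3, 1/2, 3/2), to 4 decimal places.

J = [[5·r, r, 5·p + q], [0, 0, -6·r - 2·cos(r) - 4], [2·p - 1, -4·q, 0]].
At the point, J = [[7.5000, 1.5000, -14.5000], [0.0000, 0.0000, -13.141474], [-7.0000, -2.0000, 0.0000]].
det J = -59.1366.

-59.1366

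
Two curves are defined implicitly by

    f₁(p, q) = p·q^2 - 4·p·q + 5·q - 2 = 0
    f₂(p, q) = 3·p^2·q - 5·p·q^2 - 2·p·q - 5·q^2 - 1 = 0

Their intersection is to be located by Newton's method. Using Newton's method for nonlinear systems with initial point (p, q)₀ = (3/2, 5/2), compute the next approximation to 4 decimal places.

At (3/2, 5/2): F = (4.8750, -69.7500).
Jacobian J = [[q^2 - 4·q, 2·p·q - 4·p + 5], [6·p·q - 5·q^2 - 2·q, 3·p^2 - 10·p·q - 2·p - 10·q]].
At the point, J = [[-3.7500, 6.5000], [-13.7500, -58.7500]] (det J = 309.6875).
Solving J·Δ = −F gives Δ = (-0.5392, -1.0610).
Then the next iterate is (p, q)₁ = (0.9608, 1.4390).

(0.9608, 1.4390)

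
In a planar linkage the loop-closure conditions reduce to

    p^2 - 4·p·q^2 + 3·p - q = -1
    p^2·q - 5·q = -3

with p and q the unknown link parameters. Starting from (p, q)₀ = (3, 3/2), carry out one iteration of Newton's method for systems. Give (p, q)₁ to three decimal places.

At (3, 3/2): F = (-9.500, 9.000).
Jacobian J = [[2·p - 4·q^2 + 3, -8·p·q - 1], [2·p·q, p^2 - 5]].
At the point, J = [[0.000, -37.000], [9.000, 4.000]] (det J = 333.000).
Solving J·Δ = −F gives Δ = (-0.886, -0.257).
Then the next iterate is (p, q)₁ = (2.114, 1.243).

(2.114, 1.243)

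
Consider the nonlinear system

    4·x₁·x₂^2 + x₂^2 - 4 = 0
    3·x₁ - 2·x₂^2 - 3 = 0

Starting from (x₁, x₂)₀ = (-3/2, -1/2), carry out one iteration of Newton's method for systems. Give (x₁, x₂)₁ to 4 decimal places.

At (-3/2, -1/2): F = (-5.2500, -8.0000).
Jacobian J = [[4·x₂^2, 8·x₁·x₂ + 2·x₂], [3, -4·x₂]].
At the point, J = [[1.0000, 5.0000], [3.0000, 2.0000]] (det J = -13.0000).
Solving J·Δ = −F gives Δ = (2.2692, 0.5962).
Then the next iterate is (x₁, x₂)₁ = (0.7692, 0.0962).

(0.7692, 0.0962)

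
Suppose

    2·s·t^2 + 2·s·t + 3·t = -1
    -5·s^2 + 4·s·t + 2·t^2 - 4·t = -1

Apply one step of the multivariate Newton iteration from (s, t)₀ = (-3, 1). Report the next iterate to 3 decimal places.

At (-3, 1): F = (-8.000, -58.000).
Jacobian J = [[2·t^2 + 2·t, 4·s·t + 2·s + 3], [-10·s + 4·t, 4·s + 4·t - 4]].
At the point, J = [[4.000, -15.000], [34.000, -12.000]] (det J = 462.000).
Solving J·Δ = −F gives Δ = (1.675, -0.087).
Then the next iterate is (s, t)₁ = (-1.325, 0.913).

(-1.325, 0.913)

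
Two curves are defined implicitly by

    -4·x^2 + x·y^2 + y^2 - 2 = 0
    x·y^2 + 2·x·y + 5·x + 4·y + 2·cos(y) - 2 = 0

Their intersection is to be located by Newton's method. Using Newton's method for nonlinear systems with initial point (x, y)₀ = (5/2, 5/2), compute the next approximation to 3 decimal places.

(0.855, 1.500)

At (5/2, 5/2): F = (-5.125, 47.02271).
Jacobian J = [[-8·x + y^2, 2·x·y + 2·y], [y^2 + 2·y + 5, 2·x·y + 2·x - 2·sin(y) + 4]].
At the point, J = [[-13.750, 17.500], [16.250, 20.30306]] (det J = -563.54202).
Solving J·Δ = −F gives Δ = (-1.645, -1.000).
Then the next iterate is (x, y)₁ = (0.855, 1.500).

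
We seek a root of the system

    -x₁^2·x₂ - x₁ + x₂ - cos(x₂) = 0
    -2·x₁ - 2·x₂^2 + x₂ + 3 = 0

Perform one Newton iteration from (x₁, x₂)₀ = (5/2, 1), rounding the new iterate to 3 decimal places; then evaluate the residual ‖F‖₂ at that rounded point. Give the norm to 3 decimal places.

2.334

At (5/2, 1): F = (-8.29030, -3.000).
Jacobian J = [[-2·x₁·x₂ - 1, -x₁^2 + sin(x₂) + 1], [-2, -4·x₂ + 1]].
At the point, J = [[-6.000, -4.40853], [-2.000, -3.000]] (det J = 9.18294).
Solving J·Δ = −F gives Δ = (-1.268, -0.155).
Then the next iterate is (x₁, x₂)₁ = (1.232, 0.845).
Re-evaluating at (1.232, 0.845): F = (-2.33329, -0.04705), so ‖F‖₂ = 2.334.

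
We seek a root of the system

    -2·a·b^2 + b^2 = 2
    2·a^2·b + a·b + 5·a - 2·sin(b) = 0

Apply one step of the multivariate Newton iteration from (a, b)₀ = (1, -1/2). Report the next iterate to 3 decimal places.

At (1, -1/2): F = (-2.250, 4.45885).
Jacobian J = [[-2·b^2, -4·a·b + 2·b], [4·a·b + b + 5, 2·a^2 + a - 2·cos(b)]].
At the point, J = [[-0.500, 1.000], [2.500, 1.24483]] (det J = -3.12242).
Solving J·Δ = −F gives Δ = (-2.325, 1.087).
Then the next iterate is (a, b)₁ = (-1.325, 0.587).

(-1.325, 0.587)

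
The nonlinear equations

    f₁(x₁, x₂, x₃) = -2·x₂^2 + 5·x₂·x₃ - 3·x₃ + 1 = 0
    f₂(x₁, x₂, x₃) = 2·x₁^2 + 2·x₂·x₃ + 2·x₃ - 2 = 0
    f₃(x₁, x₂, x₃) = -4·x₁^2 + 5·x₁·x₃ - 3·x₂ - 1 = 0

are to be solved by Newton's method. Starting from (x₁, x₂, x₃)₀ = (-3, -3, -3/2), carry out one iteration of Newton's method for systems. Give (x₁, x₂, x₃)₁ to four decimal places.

(-1.7154, -1.9093, -0.6718)

At (-3, -3, -3/2): F = (10.0000, 22.0000, -5.5000).
Jacobian J = [[0, -4·x₂ + 5·x₃, 5·x₂ - 3], [4·x₁, 2·x₃, 2·x₂ + 2], [-8·x₁ + 5·x₃, -3, 5·x₁]].
At the point, J = [[0.0000, 4.5000, -18.0000], [-12.0000, -3.0000, -4.0000], [16.5000, -3.0000, -15.0000]] (det J = -2646.0000).
Solving J·Δ = −F gives Δ = (1.2846, 1.0907, 0.8282).
Then the next iterate is (x₁, x₂, x₃)₁ = (-1.7154, -1.9093, -0.6718).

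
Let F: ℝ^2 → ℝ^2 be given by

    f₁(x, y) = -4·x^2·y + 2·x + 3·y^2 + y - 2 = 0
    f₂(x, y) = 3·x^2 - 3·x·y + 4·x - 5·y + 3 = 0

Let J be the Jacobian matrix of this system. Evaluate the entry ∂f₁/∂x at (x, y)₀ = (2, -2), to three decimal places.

∂f₁/∂x = -8·x·y + 2.
At (2, -2) this is 34.000.

34.000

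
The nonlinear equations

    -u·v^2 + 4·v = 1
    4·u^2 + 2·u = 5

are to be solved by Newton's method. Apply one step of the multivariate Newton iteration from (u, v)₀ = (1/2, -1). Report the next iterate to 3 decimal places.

(1.000, 0.200)

At (1/2, -1): F = (-5.500, -3.000).
Jacobian J = [[-v^2, -2·u·v + 4], [8·u + 2, 0]].
At the point, J = [[-1.000, 5.000], [6.000, 0.000]] (det J = -30.000).
Solving J·Δ = −F gives Δ = (0.500, 1.200).
Then the next iterate is (u, v)₁ = (1.000, 0.200).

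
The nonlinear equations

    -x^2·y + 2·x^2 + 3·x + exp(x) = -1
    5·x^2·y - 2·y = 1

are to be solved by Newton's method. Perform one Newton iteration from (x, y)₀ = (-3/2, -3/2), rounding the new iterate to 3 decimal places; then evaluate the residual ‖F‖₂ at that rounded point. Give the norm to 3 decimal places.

4.378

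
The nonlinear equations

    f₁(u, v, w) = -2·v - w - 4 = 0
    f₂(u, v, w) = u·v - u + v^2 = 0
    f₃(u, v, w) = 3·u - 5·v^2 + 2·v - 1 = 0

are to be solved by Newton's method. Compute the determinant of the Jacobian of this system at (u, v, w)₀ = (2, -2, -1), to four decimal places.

J = [[0, -2, -1], [v - 1, u + 2·v, 0], [3, -10·v + 2, 0]].
At the point, J = [[0.0000, -2.0000, -1.0000], [-3.0000, -2.0000, 0.0000], [3.0000, 22.0000, 0.0000]].
det J = 60.0000.

60.0000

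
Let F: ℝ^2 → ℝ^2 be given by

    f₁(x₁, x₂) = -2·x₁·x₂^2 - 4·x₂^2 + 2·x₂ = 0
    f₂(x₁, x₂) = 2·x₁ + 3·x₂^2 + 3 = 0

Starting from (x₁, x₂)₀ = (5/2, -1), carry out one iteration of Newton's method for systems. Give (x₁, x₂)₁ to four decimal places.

(-3.0000, -1.0000)

At (5/2, -1): F = (-11.0000, 11.0000).
Jacobian J = [[-2·x₂^2, -4·x₁·x₂ - 8·x₂ + 2], [2, 6·x₂]].
At the point, J = [[-2.0000, 20.0000], [2.0000, -6.0000]] (det J = -28.0000).
Solving J·Δ = −F gives Δ = (-5.5000, 0.0000).
Then the next iterate is (x₁, x₂)₁ = (-3.0000, -1.0000).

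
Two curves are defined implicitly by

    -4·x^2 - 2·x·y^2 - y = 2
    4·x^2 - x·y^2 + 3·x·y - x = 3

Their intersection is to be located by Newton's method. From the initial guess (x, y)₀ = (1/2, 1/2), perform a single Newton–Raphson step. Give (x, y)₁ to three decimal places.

At (1/2, 1/2): F = (-3.750, -1.875).
Jacobian J = [[-8·x - 2·y^2, -4·x·y - 1], [8·x - y^2 + 3·y - 1, -2·x·y + 3·x]].
At the point, J = [[-4.500, -2.000], [4.250, 1.000]] (det J = 4.000).
Solving J·Δ = −F gives Δ = (1.875, -6.094).
Then the next iterate is (x, y)₁ = (2.375, -5.594).

(2.375, -5.594)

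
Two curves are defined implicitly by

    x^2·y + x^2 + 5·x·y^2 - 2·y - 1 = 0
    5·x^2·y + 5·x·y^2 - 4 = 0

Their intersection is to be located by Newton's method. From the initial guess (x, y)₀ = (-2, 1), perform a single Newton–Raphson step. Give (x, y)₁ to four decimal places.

(-1.6000, 0.6556)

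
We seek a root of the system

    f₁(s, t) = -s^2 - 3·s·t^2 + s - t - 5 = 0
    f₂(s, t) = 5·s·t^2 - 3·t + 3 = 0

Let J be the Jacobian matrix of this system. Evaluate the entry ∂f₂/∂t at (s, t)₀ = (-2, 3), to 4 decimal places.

-63.0000

∂f₂/∂t = 10·s·t - 3.
At (-2, 3) this is -63.0000.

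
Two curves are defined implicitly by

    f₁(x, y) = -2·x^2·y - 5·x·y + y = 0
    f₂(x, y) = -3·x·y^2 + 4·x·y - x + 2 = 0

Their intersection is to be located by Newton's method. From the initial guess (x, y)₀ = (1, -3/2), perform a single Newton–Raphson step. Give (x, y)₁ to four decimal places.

(0.5000, -1.1250)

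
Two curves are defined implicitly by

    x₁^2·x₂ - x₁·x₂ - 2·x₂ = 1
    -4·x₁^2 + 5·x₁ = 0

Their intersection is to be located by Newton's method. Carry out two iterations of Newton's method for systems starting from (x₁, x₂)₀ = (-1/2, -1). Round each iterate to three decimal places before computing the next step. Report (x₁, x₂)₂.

(-0.008, -0.521)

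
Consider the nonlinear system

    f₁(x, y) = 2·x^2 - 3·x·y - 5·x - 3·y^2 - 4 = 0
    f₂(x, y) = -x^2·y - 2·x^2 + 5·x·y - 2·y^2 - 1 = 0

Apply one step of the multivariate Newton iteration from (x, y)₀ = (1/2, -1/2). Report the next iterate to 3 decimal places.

At (1/2, -1/2): F = (-6.000, -3.125).
Jacobian J = [[4·x - 3·y - 5, -3·x - 6·y], [-2·x·y - 4·x + 5·y, -x^2 + 5·x - 4·y]].
At the point, J = [[-1.500, 1.500], [-4.000, 4.250]] (det J = -0.375).
Solving J·Δ = −F gives Δ = (-55.500, -51.500).
Then the next iterate is (x, y)₁ = (-55.000, -52.000).

(-55.000, -52.000)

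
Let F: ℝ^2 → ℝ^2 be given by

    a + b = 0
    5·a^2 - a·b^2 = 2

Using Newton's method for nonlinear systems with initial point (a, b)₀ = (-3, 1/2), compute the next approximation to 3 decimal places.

At (-3, 1/2): F = (-2.500, 43.750).
Jacobian J = [[1, 1], [10·a - b^2, -2·a·b]].
At the point, J = [[1.000, 1.000], [-30.250, 3.000]] (det J = 33.250).
Solving J·Δ = −F gives Δ = (1.541, 0.959).
Then the next iterate is (a, b)₁ = (-1.459, 1.459).

(-1.459, 1.459)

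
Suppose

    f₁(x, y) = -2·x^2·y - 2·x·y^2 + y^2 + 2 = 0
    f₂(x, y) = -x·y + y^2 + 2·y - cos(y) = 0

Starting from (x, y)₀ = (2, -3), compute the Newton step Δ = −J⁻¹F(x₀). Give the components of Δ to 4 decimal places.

(-1.4026, 0.9416)

At (2, -3): F = (-1.0000, 9.989992).
Jacobian J = [[-4·x·y - 2·y^2, -2·x^2 - 4·x·y + 2·y], [-y, -x + 2·y + sin(y) + 2]].
At the point, J = [[6.0000, 10.0000], [3.0000, -6.141120]] (det J = -66.846720).
Solving J·Δ = −F gives Δ = (-1.4026, 0.9416).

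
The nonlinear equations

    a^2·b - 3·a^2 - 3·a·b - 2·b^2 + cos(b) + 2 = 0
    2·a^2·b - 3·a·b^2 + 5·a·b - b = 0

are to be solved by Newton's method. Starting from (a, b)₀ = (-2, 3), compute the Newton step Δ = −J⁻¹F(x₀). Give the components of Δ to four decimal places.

At (-2, 3): F = (1.010008, 45.0000).
Jacobian J = [[2·a·b - 6·a - 3·b, a^2 - 3·a - 4·b - sin(b)], [4·a·b - 3·b^2 + 5·b, 2·a^2 - 6·a·b + 5·a - 1]].
At the point, J = [[-9.0000, -2.141120], [-36.0000, 33.0000]] (det J = -374.080320).
Solving J·Δ = −F gives Δ = (0.3467, -0.9855).

(0.3467, -0.9855)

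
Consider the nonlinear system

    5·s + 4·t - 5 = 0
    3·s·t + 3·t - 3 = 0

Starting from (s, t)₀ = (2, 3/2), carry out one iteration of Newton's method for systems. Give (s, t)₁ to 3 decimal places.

At (2, 3/2): F = (11.000, 10.500).
Jacobian J = [[5, 4], [3·t, 3·s + 3]].
At the point, J = [[5.000, 4.000], [4.500, 9.000]] (det J = 27.000).
Solving J·Δ = −F gives Δ = (-2.111, -0.111).
Then the next iterate is (s, t)₁ = (-0.111, 1.389).

(-0.111, 1.389)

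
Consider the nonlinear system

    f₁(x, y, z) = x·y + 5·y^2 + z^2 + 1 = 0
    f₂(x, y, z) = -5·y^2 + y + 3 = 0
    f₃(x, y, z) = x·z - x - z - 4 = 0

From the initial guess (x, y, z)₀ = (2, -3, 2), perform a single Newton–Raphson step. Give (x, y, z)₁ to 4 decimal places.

(4.7650, -1.5484, 3.2350)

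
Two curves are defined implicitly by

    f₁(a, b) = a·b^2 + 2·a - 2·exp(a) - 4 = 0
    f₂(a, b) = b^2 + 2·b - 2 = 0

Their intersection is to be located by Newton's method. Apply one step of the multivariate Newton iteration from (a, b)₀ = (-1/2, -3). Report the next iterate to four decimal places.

At (-1/2, -3): F = (-10.713061, 1.0000).
Jacobian J = [[b^2 - 2·exp(a) + 2, 2·a·b], [0, 2·b + 2]].
At the point, J = [[9.786939, 3.0000], [0.0000, -4.0000]] (det J = -39.147755).
Solving J·Δ = −F gives Δ = (1.0180, 0.2500).
Then the next iterate is (a, b)₁ = (0.5180, -2.7500).

(0.5180, -2.7500)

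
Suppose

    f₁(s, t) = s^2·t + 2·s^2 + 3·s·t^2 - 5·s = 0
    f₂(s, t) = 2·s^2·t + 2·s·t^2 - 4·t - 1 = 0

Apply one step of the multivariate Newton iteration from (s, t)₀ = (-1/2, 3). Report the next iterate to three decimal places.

At (-1/2, 3): F = (-9.750, -20.500).
Jacobian J = [[2·s·t + 4·s + 3·t^2 - 5, s^2 + 6·s·t], [4·s·t + 2·t^2, 2·s^2 + 4·s·t - 4]].
At the point, J = [[17.000, -8.750], [12.000, -9.500]] (det J = -56.500).
Solving J·Δ = −F gives Δ = (-1.535, -4.097).
Then the next iterate is (s, t)₁ = (-2.035, -1.097).

(-2.035, -1.097)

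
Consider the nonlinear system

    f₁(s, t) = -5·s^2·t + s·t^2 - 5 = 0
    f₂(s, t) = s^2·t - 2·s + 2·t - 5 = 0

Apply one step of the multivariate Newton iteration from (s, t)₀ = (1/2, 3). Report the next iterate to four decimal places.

(-0.2131, 2.9836)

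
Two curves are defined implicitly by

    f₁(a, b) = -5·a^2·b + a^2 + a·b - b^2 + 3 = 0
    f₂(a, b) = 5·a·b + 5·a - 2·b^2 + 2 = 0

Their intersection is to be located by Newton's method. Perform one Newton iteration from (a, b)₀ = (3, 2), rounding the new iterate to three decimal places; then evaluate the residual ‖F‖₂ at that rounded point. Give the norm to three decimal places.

At (3, 2): F = (-76.000, 39.000).
Jacobian J = [[-10·a·b + 2·a + b, -5·a^2 + a - 2·b], [5·b + 5, 5·a - 4·b]].
At the point, J = [[-52.000, -46.000], [15.000, 7.000]] (det J = 326.000).
Solving J·Δ = −F gives Δ = (-3.871, 2.724).
Then the next iterate is (a, b)₁ = (-0.871, 4.724).
Re-evaluating at (-0.871, 4.724): F = (-40.59124, -67.56037), so ‖F‖₂ = 78.817.

78.817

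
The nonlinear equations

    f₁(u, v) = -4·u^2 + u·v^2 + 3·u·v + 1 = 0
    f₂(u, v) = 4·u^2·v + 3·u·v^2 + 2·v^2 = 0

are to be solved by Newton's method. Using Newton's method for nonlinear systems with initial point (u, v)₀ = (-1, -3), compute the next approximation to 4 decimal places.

At (-1, -3): F = (-3.0000, -21.0000).
Jacobian J = [[-8·u + v^2 + 3·v, 2·u·v + 3·u], [8·u·v + 3·v^2, 4·u^2 + 6·u·v + 4·v]].
At the point, J = [[8.0000, 3.0000], [51.0000, 10.0000]] (det J = -73.0000).
Solving J·Δ = −F gives Δ = (0.4521, -0.2055).
Then the next iterate is (u, v)₁ = (-0.5479, -3.2055).

(-0.5479, -3.2055)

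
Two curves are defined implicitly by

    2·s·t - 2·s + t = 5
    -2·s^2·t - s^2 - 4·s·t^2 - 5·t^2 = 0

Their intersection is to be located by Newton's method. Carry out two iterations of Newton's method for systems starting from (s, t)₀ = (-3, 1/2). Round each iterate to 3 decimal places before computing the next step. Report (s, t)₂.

At (-3, 1/2): F = (-1.500, -16.250).
Jacobian J = [[2·t - 2, 2·s + 1], [-4·s·t - 2·s - 4·t^2, -2·s^2 - 8·s·t - 10·t]].
At the point, J = [[-1.000, -5.000], [11.000, -11.000]] (det J = 66.000).
Solving J·Δ = −F gives Δ = (0.981, -0.496).
Then the next iterate is (s, t)₁ = (-2.019, 0.004).
Round to (-2.019, 0.004) and repeat: F = (-0.97415, -4.10892), J = [[-1.992, -3.038], [4.07024, -8.12811]].
Δ = (0.160, -0.425), so (s, t)₂ = (-1.859, -0.421).

(-1.859, -0.421)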